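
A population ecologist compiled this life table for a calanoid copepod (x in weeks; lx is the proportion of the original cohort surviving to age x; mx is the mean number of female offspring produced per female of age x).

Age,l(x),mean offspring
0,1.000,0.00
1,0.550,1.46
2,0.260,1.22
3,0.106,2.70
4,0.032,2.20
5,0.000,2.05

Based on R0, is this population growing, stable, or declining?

growing

R0 = Σ lx·mx = 0 + 0.803 + 0.3172 + 0.2862 + 0.0704 + 0 = 1.4768
R0 > 1, so the population is growing.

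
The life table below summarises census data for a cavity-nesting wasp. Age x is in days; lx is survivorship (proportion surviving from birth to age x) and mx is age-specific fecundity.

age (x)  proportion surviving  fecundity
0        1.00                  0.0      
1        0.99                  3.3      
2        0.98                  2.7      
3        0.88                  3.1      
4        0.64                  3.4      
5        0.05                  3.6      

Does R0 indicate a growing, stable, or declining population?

growing

R0 = Σ lx·mx = 0 + 3.267 + 2.646 + 2.728 + 2.176 + 0.18 = 10.997
R0 > 1, so the population is growing.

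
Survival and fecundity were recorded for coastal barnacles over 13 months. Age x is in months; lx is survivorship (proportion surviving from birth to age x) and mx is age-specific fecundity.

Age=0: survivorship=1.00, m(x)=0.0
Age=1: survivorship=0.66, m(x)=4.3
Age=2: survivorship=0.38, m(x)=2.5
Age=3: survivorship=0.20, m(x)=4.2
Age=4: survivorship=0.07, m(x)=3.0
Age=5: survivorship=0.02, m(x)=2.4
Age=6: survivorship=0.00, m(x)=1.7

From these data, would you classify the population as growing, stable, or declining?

R0 = Σ lx·mx = 0 + 2.838 + 0.95 + 0.84 + 0.21 + 0.048 + 0 = 4.886
R0 > 1, so the population is growing.

growing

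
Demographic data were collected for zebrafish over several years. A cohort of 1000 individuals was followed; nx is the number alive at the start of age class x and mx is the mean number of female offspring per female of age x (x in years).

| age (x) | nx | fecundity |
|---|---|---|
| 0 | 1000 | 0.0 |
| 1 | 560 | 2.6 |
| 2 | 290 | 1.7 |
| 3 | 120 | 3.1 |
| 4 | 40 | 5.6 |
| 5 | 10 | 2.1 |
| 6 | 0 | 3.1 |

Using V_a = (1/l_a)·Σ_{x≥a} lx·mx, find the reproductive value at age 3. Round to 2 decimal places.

5.14

lx = nx/n0 = nx/1000: 1, 0.56, 0.29, 0.12, 0.04, 0.01, 0
lx·mx for x ≥ 3: 0.372, 0.224, 0.021, 0 → sum = 0.617
V_3 = 0.617 / l_3 = 0.617 / 0.12 = 5.141667… → 5.14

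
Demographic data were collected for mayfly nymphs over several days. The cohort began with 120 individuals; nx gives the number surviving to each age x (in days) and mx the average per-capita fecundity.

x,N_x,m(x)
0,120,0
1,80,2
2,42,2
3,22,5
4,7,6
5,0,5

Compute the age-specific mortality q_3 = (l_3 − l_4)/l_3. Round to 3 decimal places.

0.682

lx = nx/n0 = nx/120: 1, 0.66667…, 0.35, 0.18333…, 0.05833…, 0
q_3 = (l_3 − l_4) / l_3 = (0.183333… − 0.058333…) / 0.183333…
     = 0.125… / 0.183333… = 0.681818… → 0.682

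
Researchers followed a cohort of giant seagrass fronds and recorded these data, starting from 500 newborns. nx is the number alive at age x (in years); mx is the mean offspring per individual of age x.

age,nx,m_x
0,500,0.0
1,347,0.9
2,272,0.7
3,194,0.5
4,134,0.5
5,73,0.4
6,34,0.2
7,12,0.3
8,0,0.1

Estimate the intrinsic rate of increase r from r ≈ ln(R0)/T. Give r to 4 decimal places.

lx = nx/n0 = nx/500: 1, 0.694, 0.544, 0.388, 0.268, 0.146, 0.068, 0.024, 0
R0 = Σ lx·mx = 0 + 0.6246 + 0.3808 + 0.194 + 0.134 + 0.0584 + 0.0136 + 0.0072 + 0 = 1.4126
Σ x·lx·mx = 2.9282; T = 2.9282/1.4126 = 2.07292…
r ≈ ln(R0)/T = ln(1.4126)/2.07292… = 0.166641… → 0.1666

0.1666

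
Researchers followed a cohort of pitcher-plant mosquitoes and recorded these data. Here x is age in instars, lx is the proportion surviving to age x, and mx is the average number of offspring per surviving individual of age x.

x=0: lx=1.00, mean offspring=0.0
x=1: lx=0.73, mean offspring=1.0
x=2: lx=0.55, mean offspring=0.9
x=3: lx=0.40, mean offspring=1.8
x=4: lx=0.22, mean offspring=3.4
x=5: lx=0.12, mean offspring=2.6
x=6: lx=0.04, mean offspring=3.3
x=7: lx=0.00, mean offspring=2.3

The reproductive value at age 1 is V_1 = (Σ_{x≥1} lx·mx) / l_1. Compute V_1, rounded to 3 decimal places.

lx·mx for x ≥ 1: 0.73, 0.495, 0.72, 0.748, 0.312, 0.132, 0 → sum = 3.137
V_1 = 3.137 / l_1 = 3.137 / 0.73 = 4.29726… → 4.297

4.297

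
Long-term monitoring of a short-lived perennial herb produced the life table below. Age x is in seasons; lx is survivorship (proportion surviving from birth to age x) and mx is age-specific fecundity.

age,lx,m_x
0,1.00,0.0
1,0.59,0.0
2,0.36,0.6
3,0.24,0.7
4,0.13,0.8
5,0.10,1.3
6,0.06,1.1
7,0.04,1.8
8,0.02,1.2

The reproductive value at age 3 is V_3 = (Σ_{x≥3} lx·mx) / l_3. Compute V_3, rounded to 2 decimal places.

2.35

lx·mx for x ≥ 3: 0.168, 0.104, 0.13, 0.066, 0.072, 0.024 → sum = 0.564
V_3 = 0.564 / l_3 = 0.564 / 0.24 = 2.35 → 2.35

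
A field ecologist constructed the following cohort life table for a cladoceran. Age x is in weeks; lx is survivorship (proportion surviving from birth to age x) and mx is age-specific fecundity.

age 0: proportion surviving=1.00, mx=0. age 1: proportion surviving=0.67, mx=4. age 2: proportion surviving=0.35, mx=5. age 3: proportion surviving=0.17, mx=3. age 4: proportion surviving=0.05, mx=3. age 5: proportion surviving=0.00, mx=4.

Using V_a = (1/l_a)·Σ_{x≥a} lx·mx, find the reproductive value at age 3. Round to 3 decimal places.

3.882

lx·mx for x ≥ 3: 0.51, 0.15, 0 → sum = 0.66
V_3 = 0.66 / l_3 = 0.66 / 0.17 = 3.882353… → 3.882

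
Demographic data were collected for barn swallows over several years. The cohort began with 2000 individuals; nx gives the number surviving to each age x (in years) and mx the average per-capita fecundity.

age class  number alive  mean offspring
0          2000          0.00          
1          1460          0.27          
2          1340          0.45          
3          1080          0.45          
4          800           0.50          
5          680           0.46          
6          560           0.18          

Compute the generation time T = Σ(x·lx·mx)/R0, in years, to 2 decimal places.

lx = nx/n0 = nx/2000: 1, 0.73, 0.67, 0.54, 0.4, 0.34, 0.28
lx·mx: 0, 0.1971, 0.3015, 0.243, 0.2, 0.1564, 0.0504 → R0 = 1.1484
x·lx·mx: 0, 0.1971, 0.603, 0.729, 0.8, 0.782, 0.3024 → Σ = 3.4135
T = 3.4135 / 1.1484 = 2.972396… → 2.97

2.97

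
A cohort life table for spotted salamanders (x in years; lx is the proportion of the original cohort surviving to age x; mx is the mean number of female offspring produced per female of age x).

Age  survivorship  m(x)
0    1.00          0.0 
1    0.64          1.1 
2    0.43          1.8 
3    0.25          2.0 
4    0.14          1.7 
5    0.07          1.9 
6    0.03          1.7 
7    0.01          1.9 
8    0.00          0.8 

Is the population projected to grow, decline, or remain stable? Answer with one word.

R0 = Σ lx·mx = 0 + 0.704 + 0.774 + 0.5 + 0.238 + 0.133 + 0.051 + 0.019 + 0 = 2.419
R0 > 1, so the population is growing.

growing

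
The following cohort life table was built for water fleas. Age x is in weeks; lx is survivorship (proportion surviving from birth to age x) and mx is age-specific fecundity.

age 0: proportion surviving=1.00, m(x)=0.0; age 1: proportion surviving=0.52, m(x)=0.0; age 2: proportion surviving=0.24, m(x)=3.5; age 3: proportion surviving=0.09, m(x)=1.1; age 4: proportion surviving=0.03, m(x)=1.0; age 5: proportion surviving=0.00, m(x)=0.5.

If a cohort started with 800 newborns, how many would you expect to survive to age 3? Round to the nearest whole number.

72

Expected survivors = N0 · l_3 = 800 × 0.09 = 72 → 72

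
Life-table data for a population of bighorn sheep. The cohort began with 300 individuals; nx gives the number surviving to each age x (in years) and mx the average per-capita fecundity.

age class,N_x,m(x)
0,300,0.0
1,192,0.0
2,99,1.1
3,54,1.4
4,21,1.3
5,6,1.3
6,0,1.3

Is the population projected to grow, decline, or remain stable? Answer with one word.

lx = nx/n0 = nx/300: 1, 0.64, 0.33, 0.18, 0.07, 0.02, 0
R0 = Σ lx·mx = 0 + 0 + 0.363 + 0.252 + 0.091 + 0.026 + 0 = 0.732
R0 < 1, so the population is declining.

declining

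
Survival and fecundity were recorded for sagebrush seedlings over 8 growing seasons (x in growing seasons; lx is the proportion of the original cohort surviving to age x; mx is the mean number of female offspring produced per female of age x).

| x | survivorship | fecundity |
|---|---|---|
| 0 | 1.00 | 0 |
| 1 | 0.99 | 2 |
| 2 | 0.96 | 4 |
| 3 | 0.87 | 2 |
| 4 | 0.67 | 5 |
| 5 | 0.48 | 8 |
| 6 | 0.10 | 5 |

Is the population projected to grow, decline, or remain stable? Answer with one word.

R0 = Σ lx·mx = 0 + 1.98 + 3.84 + 1.74 + 3.35 + 3.84 + 0.5 = 15.25
R0 > 1, so the population is growing.

growing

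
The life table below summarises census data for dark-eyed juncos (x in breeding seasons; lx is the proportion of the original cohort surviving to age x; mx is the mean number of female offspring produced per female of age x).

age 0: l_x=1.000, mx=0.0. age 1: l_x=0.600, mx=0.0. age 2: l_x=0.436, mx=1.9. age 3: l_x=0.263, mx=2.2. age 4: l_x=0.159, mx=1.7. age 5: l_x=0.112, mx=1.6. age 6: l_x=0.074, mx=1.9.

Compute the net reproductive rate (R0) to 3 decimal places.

1.997

lx·mx by age: 0, 0, 0.8284, 0.5786, 0.2703, 0.1792, 0.1406
R0 = Σ lx·mx = 1.9971 → 1.997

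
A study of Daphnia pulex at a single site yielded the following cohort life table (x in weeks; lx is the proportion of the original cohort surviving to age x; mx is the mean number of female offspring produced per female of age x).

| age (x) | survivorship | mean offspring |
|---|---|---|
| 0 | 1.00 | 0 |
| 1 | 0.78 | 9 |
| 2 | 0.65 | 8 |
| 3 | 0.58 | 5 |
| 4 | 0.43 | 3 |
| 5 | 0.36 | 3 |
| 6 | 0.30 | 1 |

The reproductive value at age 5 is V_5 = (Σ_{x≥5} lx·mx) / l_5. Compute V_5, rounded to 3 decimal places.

3.833

lx·mx for x ≥ 5: 1.08, 0.3 → sum = 1.38
V_5 = 1.38 / l_5 = 1.38 / 0.36 = 3.833333… → 3.833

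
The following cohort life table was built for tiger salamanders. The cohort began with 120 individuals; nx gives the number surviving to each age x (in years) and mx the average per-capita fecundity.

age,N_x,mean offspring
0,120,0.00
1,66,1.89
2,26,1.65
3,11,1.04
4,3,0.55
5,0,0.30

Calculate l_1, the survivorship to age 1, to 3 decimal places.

l_1 = n_1/n_0 = 66/120 = 0.55 → 0.550

0.550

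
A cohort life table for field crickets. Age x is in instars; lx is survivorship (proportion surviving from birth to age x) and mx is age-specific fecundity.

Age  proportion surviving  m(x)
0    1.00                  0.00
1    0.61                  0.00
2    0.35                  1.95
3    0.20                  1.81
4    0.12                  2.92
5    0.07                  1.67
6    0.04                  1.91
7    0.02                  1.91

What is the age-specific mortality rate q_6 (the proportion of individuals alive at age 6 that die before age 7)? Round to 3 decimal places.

q_6 = (l_6 − l_7) / l_6 = (0.04 − 0.02) / 0.04
     = 0.02 / 0.04 = 0.5 → 0.500

0.500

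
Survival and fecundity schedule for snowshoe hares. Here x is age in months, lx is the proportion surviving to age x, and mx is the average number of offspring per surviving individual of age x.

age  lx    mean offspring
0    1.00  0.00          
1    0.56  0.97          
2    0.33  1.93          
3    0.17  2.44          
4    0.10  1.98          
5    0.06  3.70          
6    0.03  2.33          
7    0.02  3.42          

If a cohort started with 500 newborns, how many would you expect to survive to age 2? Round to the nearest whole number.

Expected survivors = N0 · l_2 = 500 × 0.33 = 165 → 165

165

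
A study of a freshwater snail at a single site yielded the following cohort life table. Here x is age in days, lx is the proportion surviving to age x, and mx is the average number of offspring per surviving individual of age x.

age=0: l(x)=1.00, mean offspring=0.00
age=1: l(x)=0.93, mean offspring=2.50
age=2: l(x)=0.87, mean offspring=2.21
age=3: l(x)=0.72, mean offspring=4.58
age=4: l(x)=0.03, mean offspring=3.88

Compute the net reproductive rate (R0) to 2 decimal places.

7.66

lx·mx by age: 0, 2.325, 1.9227, 3.2976, 0.1164
R0 = Σ lx·mx = 7.6617 → 7.66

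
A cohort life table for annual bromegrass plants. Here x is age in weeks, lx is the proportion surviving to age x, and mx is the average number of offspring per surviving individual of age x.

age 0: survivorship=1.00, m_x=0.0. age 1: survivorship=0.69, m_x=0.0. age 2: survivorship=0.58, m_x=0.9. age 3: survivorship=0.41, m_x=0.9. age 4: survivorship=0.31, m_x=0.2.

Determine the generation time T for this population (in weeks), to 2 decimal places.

lx·mx: 0, 0, 0.522, 0.369, 0.062 → R0 = 0.953
x·lx·mx: 0, 0, 1.044, 1.107, 0.248 → Σ = 2.399
T = 2.399 / 0.953 = 2.517314… → 2.52

2.52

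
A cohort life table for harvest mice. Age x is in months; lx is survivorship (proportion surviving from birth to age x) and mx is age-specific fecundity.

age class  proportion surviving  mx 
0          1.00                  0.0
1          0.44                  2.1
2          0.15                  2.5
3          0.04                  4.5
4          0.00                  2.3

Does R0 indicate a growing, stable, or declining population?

growing

R0 = Σ lx·mx = 0 + 0.924 + 0.375 + 0.18 + 0 = 1.479
R0 > 1, so the population is growing.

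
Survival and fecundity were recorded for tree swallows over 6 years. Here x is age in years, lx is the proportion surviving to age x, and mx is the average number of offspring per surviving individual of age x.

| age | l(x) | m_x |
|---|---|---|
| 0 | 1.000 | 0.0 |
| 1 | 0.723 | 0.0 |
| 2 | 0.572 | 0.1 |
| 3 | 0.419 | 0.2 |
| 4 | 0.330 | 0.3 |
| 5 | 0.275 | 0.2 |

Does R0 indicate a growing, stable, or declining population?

R0 = Σ lx·mx = 0 + 0 + 0.0572 + 0.0838 + 0.099 + 0.055 = 0.295
R0 < 1, so the population is declining.

declining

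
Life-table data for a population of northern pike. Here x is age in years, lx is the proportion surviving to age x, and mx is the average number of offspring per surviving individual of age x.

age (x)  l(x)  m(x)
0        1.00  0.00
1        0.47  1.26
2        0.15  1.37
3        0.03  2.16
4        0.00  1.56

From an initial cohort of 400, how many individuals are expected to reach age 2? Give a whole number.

Expected survivors = N0 · l_2 = 400 × 0.15 = 60 → 60

60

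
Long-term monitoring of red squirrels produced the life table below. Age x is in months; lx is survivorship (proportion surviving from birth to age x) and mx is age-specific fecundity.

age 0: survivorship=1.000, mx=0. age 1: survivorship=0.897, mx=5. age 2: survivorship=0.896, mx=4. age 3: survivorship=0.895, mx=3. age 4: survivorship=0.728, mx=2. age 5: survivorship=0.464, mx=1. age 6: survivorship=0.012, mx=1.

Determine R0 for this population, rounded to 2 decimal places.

12.69

lx·mx by age: 0, 4.485, 3.584, 2.685, 1.456, 0.464, 0.012
R0 = Σ lx·mx = 12.686 → 12.69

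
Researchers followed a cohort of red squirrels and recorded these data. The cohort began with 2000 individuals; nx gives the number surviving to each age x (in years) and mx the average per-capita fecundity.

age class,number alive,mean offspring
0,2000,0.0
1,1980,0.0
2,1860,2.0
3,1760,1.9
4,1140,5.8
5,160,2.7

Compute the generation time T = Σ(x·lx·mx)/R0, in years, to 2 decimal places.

3.27

lx = nx/n0 = nx/2000: 1, 0.99, 0.93, 0.88, 0.57, 0.08
lx·mx: 0, 0, 1.86, 1.672, 3.306, 0.216 → R0 = 7.054
x·lx·mx: 0, 0, 3.72, 5.016, 13.224, 1.08 → Σ = 23.04
T = 23.04 / 7.054 = 3.266232… → 3.27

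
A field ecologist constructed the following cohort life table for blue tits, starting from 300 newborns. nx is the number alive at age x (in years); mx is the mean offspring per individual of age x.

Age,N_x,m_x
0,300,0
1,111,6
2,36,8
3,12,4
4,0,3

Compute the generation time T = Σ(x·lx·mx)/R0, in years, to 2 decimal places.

1.38

lx = nx/n0 = nx/300: 1, 0.37, 0.12, 0.04, 0
lx·mx: 0, 2.22, 0.96, 0.16, 0 → R0 = 3.34
x·lx·mx: 0, 2.22, 1.92, 0.48, 0 → Σ = 4.62
T = 4.62 / 3.34 = 1.383234… → 1.38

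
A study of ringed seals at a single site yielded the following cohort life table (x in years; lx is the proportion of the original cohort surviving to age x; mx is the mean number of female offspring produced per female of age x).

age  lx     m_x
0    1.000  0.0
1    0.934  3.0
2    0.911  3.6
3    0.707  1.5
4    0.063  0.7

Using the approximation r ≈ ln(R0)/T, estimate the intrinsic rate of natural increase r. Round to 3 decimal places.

1.114

R0 = Σ lx·mx = 0 + 2.802 + 3.2796 + 1.0605 + 0.0441 = 7.1862
Σ x·lx·mx = 12.7191; T = 12.7191/7.1862 = 1.76993…
r ≈ ln(R0)/T = ln(7.1862)/1.76993… = 1.11426… → 1.114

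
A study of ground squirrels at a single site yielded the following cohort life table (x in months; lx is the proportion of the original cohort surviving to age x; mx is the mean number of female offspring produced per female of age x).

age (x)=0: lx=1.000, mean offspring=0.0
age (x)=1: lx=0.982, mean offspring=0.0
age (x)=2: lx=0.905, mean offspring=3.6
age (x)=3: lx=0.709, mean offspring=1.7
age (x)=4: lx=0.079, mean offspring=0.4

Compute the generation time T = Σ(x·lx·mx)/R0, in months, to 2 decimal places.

lx·mx: 0, 0, 3.258, 1.2053, 0.0316 → R0 = 4.4949
x·lx·mx: 0, 0, 6.516, 3.6159, 0.1264 → Σ = 10.2583
T = 10.2583 / 4.4949 = 2.282209… → 2.28

2.28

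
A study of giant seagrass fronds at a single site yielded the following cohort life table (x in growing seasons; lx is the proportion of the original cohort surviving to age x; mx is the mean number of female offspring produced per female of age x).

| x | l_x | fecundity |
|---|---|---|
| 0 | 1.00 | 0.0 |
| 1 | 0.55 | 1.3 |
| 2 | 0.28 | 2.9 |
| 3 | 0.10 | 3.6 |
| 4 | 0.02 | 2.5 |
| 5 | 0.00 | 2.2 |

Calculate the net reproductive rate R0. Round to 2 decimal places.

1.94

lx·mx by age: 0, 0.715, 0.812, 0.36, 0.05, 0
R0 = Σ lx·mx = 1.937 → 1.94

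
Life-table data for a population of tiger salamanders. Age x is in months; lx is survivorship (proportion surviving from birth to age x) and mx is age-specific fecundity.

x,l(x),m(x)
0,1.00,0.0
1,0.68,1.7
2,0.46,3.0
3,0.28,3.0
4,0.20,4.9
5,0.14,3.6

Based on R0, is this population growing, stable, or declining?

growing

R0 = Σ lx·mx = 0 + 1.156 + 1.38 + 0.84 + 0.98 + 0.504 = 4.86
R0 > 1, so the population is growing.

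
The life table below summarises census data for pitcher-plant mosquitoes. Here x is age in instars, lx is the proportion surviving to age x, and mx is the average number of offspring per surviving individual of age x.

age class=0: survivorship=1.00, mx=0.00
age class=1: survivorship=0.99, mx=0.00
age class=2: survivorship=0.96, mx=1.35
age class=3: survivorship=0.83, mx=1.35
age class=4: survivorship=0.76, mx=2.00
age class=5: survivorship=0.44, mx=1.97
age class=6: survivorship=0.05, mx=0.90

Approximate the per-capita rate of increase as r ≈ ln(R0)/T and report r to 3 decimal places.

0.460

R0 = Σ lx·mx = 0 + 0 + 1.296 + 1.1205 + 1.52 + 0.8668 + 0.045 = 4.8483
Σ x·lx·mx = 16.6375; T = 16.6375/4.8483 = 3.43162…
r ≈ ln(R0)/T = ln(4.8483)/3.43162… = 0.46002… → 0.460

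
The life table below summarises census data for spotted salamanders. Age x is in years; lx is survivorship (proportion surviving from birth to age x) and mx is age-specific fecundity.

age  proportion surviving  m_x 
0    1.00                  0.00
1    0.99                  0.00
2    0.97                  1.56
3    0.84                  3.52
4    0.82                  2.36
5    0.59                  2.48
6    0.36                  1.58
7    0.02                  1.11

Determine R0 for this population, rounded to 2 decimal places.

8.46

lx·mx by age: 0, 0, 1.5132, 2.9568, 1.9352, 1.4632, 0.5688, 0.0222
R0 = Σ lx·mx = 8.4594 → 8.46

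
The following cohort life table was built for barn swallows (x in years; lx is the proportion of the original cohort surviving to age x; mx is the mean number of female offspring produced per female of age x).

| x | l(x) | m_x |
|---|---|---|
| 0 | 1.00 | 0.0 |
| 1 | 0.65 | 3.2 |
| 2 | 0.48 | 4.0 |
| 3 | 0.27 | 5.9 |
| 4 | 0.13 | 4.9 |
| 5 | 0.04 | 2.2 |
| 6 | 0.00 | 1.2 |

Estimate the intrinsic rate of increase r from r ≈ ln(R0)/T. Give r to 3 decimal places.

0.851

R0 = Σ lx·mx = 0 + 2.08 + 1.92 + 1.593 + 0.637 + 0.088 + 0 = 6.318
Σ x·lx·mx = 13.687; T = 13.687/6.318 = 2.16635…
r ≈ ln(R0)/T = ln(6.318)/2.16635… = 0.85093… → 0.851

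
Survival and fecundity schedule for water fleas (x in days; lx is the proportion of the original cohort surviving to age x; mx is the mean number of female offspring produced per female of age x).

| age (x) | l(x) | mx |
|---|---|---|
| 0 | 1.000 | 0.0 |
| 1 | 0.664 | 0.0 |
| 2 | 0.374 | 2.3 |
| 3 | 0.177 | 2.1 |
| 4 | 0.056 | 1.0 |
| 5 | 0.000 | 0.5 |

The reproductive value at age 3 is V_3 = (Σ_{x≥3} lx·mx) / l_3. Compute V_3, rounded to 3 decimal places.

lx·mx for x ≥ 3: 0.3717, 0.056, 0 → sum = 0.4277
V_3 = 0.4277 / l_3 = 0.4277 / 0.177 = 2.416384… → 2.416

2.416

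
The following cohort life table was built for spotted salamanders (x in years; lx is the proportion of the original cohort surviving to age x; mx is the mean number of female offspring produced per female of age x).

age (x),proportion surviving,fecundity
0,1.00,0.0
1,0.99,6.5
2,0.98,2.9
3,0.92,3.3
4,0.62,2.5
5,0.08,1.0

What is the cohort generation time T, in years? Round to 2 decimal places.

2.00

lx·mx: 0, 6.435, 2.842, 3.036, 1.55, 0.08 → R0 = 13.943
x·lx·mx: 0, 6.435, 5.684, 9.108, 6.2, 0.4 → Σ = 27.827
T = 27.827 / 13.943 = 1.995768… → 2.00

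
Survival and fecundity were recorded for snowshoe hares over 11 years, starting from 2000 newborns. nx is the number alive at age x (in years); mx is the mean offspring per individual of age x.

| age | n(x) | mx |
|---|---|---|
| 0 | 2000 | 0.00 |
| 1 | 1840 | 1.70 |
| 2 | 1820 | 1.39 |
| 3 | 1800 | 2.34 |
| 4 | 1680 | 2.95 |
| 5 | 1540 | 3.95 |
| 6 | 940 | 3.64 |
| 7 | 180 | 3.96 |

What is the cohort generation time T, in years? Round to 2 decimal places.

3.86

lx = nx/n0 = nx/2000: 1, 0.92, 0.91, 0.9, 0.84, 0.77, 0.47, 0.09
lx·mx: 0, 1.564, 1.2649, 2.106, 2.478, 3.0415, 1.7108, 0.3564 → R0 = 12.5216
x·lx·mx: 0, 1.564, 2.5298, 6.318, 9.912, 15.2075, 10.2648, 2.4948 → Σ = 48.2909
T = 48.2909 / 12.5216 = 3.856608… → 3.86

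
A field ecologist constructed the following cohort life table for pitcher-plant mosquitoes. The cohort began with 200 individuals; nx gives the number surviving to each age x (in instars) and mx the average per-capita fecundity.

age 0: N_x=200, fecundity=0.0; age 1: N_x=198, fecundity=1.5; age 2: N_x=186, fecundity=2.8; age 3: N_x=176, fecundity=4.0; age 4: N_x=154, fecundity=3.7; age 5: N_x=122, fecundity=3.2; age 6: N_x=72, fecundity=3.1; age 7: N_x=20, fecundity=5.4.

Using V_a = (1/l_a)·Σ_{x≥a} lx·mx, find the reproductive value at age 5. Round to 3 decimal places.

5.915

lx = nx/n0 = nx/200: 1, 0.99, 0.93, 0.88, 0.77, 0.61, 0.36, 0.1
lx·mx for x ≥ 5: 1.952, 1.116, 0.54 → sum = 3.608
V_5 = 3.608 / l_5 = 3.608 / 0.61 = 5.914754… → 5.915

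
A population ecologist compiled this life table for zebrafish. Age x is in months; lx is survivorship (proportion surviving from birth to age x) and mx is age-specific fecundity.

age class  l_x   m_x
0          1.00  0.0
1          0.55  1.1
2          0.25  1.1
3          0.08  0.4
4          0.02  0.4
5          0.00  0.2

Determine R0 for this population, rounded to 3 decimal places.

lx·mx by age: 0, 0.605, 0.275, 0.032, 0.008, 0
R0 = Σ lx·mx = 0.92 → 0.920

0.920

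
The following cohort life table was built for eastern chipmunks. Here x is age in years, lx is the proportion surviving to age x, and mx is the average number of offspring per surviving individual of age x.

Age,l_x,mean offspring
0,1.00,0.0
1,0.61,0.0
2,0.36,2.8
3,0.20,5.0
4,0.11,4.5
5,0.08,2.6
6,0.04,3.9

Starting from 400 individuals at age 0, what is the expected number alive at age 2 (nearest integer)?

144

Expected survivors = N0 · l_2 = 400 × 0.36 = 144 → 144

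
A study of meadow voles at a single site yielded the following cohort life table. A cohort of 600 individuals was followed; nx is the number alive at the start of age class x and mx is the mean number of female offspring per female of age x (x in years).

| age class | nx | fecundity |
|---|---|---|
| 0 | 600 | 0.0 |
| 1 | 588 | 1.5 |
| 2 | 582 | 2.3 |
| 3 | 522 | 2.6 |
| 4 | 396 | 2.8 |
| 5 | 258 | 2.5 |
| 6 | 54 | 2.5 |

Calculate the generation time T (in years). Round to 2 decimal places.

lx = nx/n0 = nx/600: 1, 0.98, 0.97, 0.87, 0.66, 0.43, 0.09
lx·mx: 0, 1.47, 2.231, 2.262, 1.848, 1.075, 0.225 → R0 = 9.111
x·lx·mx: 0, 1.47, 4.462, 6.786, 7.392, 5.375, 1.35 → Σ = 26.835
T = 26.835 / 9.111 = 2.945341… → 2.95

2.95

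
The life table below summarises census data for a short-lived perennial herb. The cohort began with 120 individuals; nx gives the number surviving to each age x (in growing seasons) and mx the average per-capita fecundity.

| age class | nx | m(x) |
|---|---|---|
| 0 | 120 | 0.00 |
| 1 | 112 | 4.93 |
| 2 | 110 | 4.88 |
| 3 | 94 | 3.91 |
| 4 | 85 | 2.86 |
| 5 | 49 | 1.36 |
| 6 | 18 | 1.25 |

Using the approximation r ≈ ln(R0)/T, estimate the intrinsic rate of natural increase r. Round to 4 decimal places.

lx = nx/n0 = nx/120: 1, 0.93333…, 0.91667…, 0.78333…, 0.70833…, 0.40833…, 0.15
R0 = Σ lx·mx = 0 + 4.60133… + 4.47333… + 3.06283… + 2.02583… + 0.55533… + 0.1875 = 14.906167…
Σ x·lx·mx = 34.7415…; T = 34.7415…/14.906167… = 2.33068…
r ≈ ln(R0)/T = ln(14.906167…)/2.33068… = 1.159222… → 1.1592

1.1592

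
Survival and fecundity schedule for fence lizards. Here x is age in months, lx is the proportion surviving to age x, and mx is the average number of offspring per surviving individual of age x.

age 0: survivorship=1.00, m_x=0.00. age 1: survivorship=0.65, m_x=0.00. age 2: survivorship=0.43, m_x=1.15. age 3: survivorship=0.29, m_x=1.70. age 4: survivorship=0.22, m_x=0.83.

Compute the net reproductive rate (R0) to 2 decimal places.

lx·mx by age: 0, 0, 0.4945, 0.493, 0.1826
R0 = Σ lx·mx = 1.1701 → 1.17

1.17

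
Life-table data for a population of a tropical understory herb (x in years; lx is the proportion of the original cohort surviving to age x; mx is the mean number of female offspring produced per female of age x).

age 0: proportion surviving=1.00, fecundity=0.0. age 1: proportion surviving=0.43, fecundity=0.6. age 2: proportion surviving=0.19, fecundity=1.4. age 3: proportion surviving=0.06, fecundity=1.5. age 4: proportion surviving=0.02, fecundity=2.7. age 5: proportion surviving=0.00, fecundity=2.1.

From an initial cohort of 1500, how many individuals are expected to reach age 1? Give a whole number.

Expected survivors = N0 · l_1 = 1500 × 0.43 = 645 → 645

645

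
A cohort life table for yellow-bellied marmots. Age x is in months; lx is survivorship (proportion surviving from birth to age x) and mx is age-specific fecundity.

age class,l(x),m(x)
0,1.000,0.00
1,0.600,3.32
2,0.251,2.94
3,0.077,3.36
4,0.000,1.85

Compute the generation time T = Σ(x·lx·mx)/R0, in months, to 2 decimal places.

1.42

lx·mx: 0, 1.992, 0.73794, 0.25872, 0 → R0 = 2.98866
x·lx·mx: 0, 1.992, 1.47588, 0.77616, 0 → Σ = 4.24404
T = 4.24404 / 2.98866 = 1.420048… → 1.42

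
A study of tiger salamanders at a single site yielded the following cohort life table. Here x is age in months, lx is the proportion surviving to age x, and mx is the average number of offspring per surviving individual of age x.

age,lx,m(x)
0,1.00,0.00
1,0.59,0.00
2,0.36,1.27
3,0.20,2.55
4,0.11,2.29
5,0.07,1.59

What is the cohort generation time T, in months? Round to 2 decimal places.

3.01

lx·mx: 0, 0, 0.4572, 0.51, 0.2519, 0.1113 → R0 = 1.3304
x·lx·mx: 0, 0, 0.9144, 1.53, 1.0076, 0.5565 → Σ = 4.0085
T = 4.0085 / 1.3304 = 3.013004… → 3.01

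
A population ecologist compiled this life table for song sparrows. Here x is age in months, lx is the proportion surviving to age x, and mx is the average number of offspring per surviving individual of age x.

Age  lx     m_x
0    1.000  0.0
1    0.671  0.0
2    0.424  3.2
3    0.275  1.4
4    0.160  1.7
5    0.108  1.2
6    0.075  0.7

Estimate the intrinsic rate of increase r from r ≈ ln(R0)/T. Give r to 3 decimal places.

R0 = Σ lx·mx = 0 + 0 + 1.3568 + 0.385 + 0.272 + 0.1296 + 0.0525 = 2.1959
Σ x·lx·mx = 5.9196; T = 5.9196/2.1959 = 2.69575…
r ≈ ln(R0)/T = ln(2.1959)/2.69575… = 0.29179… → 0.292

0.292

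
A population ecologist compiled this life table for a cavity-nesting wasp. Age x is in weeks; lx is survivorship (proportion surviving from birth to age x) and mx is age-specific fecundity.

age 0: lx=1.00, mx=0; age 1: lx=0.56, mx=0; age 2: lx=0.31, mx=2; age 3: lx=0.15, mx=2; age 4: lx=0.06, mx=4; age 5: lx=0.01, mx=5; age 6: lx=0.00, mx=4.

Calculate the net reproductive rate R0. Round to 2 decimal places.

lx·mx by age: 0, 0, 0.62, 0.3, 0.24, 0.05, 0
R0 = Σ lx·mx = 1.21 → 1.21

1.21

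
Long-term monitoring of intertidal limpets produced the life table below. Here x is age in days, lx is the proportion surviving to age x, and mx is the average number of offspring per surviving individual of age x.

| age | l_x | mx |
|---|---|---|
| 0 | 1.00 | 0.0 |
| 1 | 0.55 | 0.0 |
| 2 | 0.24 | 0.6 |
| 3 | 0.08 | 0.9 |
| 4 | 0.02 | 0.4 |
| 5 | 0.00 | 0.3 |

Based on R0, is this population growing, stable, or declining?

R0 = Σ lx·mx = 0 + 0 + 0.144 + 0.072 + 0.008 + 0 = 0.224
R0 < 1, so the population is declining.

declining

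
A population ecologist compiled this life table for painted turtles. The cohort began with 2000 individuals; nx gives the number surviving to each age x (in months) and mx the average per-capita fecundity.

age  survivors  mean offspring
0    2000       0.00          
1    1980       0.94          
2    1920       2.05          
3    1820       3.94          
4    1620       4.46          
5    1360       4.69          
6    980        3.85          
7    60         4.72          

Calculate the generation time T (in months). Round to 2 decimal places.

3.81

lx = nx/n0 = nx/2000: 1, 0.99, 0.96, 0.91, 0.81, 0.68, 0.49, 0.03
lx·mx: 0, 0.9306, 1.968, 3.5854, 3.6126, 3.1892, 1.8865, 0.1416 → R0 = 15.3139
x·lx·mx: 0, 0.9306, 3.936, 10.7562, 14.4504, 15.946, 11.319, 0.9912 → Σ = 58.3294
T = 58.3294 / 15.3139 = 3.808919… → 3.81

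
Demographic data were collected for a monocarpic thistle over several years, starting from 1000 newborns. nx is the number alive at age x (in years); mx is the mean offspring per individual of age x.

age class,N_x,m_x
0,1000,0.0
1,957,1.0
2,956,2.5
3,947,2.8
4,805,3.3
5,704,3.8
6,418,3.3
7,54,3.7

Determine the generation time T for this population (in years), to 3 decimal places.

lx = nx/n0 = nx/1000: 1, 0.957, 0.956, 0.947, 0.805, 0.704, 0.418, 0.054
lx·mx: 0, 0.957, 2.39, 2.6516, 2.6565, 2.6752, 1.3794, 0.1998 → R0 = 12.9095
x·lx·mx: 0, 0.957, 4.78, 7.9548, 10.626, 13.376, 8.2764, 1.3986 → Σ = 47.3688
T = 47.3688 / 12.9095 = 3.669298… → 3.669

3.669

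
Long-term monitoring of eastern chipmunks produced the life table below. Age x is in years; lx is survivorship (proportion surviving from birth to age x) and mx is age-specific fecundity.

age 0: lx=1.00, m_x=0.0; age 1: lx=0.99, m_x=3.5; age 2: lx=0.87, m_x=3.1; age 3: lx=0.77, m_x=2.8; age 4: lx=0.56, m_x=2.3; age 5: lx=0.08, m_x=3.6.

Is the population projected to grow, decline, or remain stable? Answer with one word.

growing

R0 = Σ lx·mx = 0 + 3.465 + 2.697 + 2.156 + 1.288 + 0.288 = 9.894
R0 > 1, so the population is growing.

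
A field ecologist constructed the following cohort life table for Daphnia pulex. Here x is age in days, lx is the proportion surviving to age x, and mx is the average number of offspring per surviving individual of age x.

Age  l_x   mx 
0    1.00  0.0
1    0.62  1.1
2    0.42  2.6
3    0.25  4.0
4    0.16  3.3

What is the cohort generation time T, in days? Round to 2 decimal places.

lx·mx: 0, 0.682, 1.092, 1, 0.528 → R0 = 3.302
x·lx·mx: 0, 0.682, 2.184, 3, 2.112 → Σ = 7.978
T = 7.978 / 3.302 = 2.416111… → 2.42

2.42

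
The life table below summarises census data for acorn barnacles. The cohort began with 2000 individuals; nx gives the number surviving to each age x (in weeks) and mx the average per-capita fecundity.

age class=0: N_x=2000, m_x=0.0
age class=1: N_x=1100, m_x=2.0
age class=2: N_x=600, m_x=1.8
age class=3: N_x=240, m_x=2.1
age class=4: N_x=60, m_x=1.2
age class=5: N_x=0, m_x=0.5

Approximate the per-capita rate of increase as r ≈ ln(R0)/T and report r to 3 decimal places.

0.411

lx = nx/n0 = nx/2000: 1, 0.55, 0.3, 0.12, 0.03, 0
R0 = Σ lx·mx = 0 + 1.1 + 0.54 + 0.252 + 0.036 + 0 = 1.928
Σ x·lx·mx = 3.08; T = 3.08/1.928 = 1.59751…
r ≈ ln(R0)/T = ln(1.928)/1.59751… = 0.41094… → 0.411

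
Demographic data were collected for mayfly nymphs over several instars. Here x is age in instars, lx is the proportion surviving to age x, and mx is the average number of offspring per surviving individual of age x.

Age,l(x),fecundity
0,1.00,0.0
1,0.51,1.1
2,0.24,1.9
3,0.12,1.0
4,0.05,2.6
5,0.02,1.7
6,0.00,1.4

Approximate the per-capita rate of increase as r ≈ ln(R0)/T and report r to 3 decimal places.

R0 = Σ lx·mx = 0 + 0.561 + 0.456 + 0.12 + 0.13 + 0.034 + 0 = 1.301
Σ x·lx·mx = 2.523; T = 2.523/1.301 = 1.93928…
r ≈ ln(R0)/T = ln(1.301)/1.93928… = 0.13569… → 0.136

0.136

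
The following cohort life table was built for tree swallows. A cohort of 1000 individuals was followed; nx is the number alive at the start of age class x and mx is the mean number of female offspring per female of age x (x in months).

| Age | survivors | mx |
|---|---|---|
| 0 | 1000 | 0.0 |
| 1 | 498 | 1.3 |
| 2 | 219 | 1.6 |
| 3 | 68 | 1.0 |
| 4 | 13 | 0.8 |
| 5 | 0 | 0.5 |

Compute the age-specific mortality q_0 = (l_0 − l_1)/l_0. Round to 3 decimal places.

0.502

lx = nx/n0 = nx/1000: 1, 0.498, 0.219, 0.068, 0.013, 0
q_0 = (l_0 − l_1) / l_0 = (1 − 0.498) / 1
     = 0.502 / 1 = 0.502 → 0.502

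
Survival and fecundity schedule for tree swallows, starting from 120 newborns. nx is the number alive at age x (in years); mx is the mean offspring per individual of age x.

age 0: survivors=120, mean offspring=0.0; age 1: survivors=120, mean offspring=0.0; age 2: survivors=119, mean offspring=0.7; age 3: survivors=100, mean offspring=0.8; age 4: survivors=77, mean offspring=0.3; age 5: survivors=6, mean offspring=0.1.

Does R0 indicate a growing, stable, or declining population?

growing

lx = nx/n0 = nx/120: 1, 1, 0.99167…, 0.83333…, 0.64167…, 0.05
R0 = Σ lx·mx = 0 + 0 + 0.694167… + 0.666667… + 0.1925… + 0.005 = 1.558333…
R0 > 1, so the population is growing.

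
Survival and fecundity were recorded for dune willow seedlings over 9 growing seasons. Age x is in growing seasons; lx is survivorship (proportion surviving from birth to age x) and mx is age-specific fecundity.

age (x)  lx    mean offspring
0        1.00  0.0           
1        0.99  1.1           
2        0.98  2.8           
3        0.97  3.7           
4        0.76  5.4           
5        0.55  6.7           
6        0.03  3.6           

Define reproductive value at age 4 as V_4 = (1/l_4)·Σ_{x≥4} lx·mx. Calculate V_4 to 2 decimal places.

10.39

lx·mx for x ≥ 4: 4.104, 3.685, 0.108 → sum = 7.897
V_4 = 7.897 / l_4 = 7.897 / 0.76 = 10.390789… → 10.39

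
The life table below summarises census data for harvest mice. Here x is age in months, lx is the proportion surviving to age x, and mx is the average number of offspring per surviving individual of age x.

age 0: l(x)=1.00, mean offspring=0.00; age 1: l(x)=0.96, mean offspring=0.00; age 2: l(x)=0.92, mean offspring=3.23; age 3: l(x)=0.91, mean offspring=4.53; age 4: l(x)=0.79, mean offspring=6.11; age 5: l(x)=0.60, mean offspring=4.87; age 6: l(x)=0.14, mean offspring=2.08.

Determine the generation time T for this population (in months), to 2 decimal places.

3.57

lx·mx: 0, 0, 2.9716, 4.1223, 4.8269, 2.922, 0.2912 → R0 = 15.134
x·lx·mx: 0, 0, 5.9432, 12.3669, 19.3076, 14.61, 1.7472 → Σ = 53.9749
T = 53.9749 / 15.134 = 3.566466… → 3.57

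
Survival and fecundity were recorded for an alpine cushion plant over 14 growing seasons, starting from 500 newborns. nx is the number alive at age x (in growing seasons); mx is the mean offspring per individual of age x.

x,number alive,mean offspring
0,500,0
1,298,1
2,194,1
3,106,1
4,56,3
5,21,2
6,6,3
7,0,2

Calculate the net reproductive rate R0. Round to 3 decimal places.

1.652

lx = nx/n0 = nx/500: 1, 0.596, 0.388, 0.212, 0.112, 0.042, 0.012, 0
lx·mx by age: 0, 0.596, 0.388, 0.212, 0.336, 0.084, 0.036, 0
R0 = Σ lx·mx = 1.652 → 1.652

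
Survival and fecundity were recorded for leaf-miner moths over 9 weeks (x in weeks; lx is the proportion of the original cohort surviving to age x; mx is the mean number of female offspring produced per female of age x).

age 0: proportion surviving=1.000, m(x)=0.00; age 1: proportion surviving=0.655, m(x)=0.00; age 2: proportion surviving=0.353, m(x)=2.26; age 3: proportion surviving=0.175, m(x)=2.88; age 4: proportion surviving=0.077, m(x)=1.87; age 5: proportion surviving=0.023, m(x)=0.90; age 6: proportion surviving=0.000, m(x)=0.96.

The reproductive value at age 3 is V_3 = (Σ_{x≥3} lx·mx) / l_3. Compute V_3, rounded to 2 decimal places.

lx·mx for x ≥ 3: 0.504, 0.14399, 0.0207, 0 → sum = 0.66869
V_3 = 0.66869 / l_3 = 0.66869 / 0.175 = 3.821086… → 3.82

3.82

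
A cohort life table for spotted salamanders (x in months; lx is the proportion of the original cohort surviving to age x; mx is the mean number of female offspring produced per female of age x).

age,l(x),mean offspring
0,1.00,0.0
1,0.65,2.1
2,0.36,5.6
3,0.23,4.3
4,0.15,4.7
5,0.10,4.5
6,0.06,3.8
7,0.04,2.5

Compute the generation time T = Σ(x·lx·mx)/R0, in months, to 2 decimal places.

2.65

lx·mx: 0, 1.365, 2.016, 0.989, 0.705, 0.45, 0.228, 0.1 → R0 = 5.853
x·lx·mx: 0, 1.365, 4.032, 2.967, 2.82, 2.25, 1.368, 0.7 → Σ = 15.502
T = 15.502 / 5.853 = 2.648556… → 2.65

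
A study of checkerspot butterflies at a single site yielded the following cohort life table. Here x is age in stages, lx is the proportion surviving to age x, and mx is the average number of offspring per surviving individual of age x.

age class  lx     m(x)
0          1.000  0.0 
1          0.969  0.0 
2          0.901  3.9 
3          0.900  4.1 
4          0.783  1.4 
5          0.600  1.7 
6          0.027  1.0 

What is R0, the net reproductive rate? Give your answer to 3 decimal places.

lx·mx by age: 0, 0, 3.5139, 3.69, 1.0962, 1.02, 0.027
R0 = Σ lx·mx = 9.3471 → 9.347

9.347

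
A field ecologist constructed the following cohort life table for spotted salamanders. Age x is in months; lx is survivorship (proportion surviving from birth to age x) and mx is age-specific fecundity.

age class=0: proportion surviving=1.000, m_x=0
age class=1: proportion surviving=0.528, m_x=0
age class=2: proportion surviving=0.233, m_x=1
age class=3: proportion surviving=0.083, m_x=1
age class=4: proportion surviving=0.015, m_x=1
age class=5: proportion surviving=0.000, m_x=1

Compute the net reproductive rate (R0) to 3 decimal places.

0.331

lx·mx by age: 0, 0, 0.233, 0.083, 0.015, 0
R0 = Σ lx·mx = 0.331 → 0.331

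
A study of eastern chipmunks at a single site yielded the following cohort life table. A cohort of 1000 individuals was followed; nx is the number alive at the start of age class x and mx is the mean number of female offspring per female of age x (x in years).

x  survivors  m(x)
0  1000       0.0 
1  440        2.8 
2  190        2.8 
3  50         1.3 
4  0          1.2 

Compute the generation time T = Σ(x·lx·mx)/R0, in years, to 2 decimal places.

lx = nx/n0 = nx/1000: 1, 0.44, 0.19, 0.05, 0
lx·mx: 0, 1.232, 0.532, 0.065, 0 → R0 = 1.829
x·lx·mx: 0, 1.232, 1.064, 0.195, 0 → Σ = 2.491
T = 2.491 / 1.829 = 1.361946… → 1.36

1.36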